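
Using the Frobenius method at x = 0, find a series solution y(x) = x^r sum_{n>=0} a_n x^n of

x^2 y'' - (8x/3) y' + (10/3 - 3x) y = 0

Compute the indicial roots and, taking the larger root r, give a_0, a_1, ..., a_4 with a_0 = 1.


Write in Frobenius form y'' + (p(x)/x) y' + (q(x)/x^2) y = 0:
  p(x) = -8/3,  q(x) = 10/3 - 3x.
Indicial equation: r(r-1) + (-8/3) r + (10/3) = 0 -> roots r_1 = 2, r_2 = 5/3.
Take r = r_1 = 2. Let y(x) = x^r sum_{n>=0} a_n x^n with a_0 = 1.
Substitute y = x^r sum a_n x^n and match x^{r+n}. The recurrence is
  D(n) a_n - 3 a_{n-1} = 0,  where D(n) = (r+n)(r+n-1) + (-8/3)(r+n) + (10/3).
  a_n = 3 / D(n) * a_{n-1}.
Since the indicial polynomial factors as (r - r_1)(r - r_2), D(n) = (r_1 + n - r_1)(r_1 + n - r_2) = n(n + 1/3).
Evaluating step by step (a_0 = 1):
  n = 1: D(1) = 1(1 + 1/3) = 4/3; numerator = 3(1) = 3; a_1 = (3)/(4/3) = 9/4
  n = 2: D(2) = 2(2 + 1/3) = 14/3; numerator = 3(9/4) = 27/4; a_2 = (27/4)/(14/3) = 81/56
  n = 3: D(3) = 3(3 + 1/3) = 10; numerator = 3(81/56) = 243/56; a_3 = (243/56)/(10) = 243/560
  n = 4: D(4) = 4(4 + 1/3) = 52/3; numerator = 3(243/560) = 729/560; a_4 = (729/560)/(52/3) = 2187/29120

r = 2; a_0 = 1; a_1 = 9/4; a_2 = 81/56; a_3 = 243/560; a_4 = 2187/29120


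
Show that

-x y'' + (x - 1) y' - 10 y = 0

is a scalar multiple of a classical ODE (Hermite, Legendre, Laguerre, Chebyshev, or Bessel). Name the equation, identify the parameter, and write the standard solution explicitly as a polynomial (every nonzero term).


All three coefficients share the factor -1; dividing through by -1 gives  x y'' + (1 - x) y' + 10 y = 0.
This matches the Laguerre equation x y'' + (1 - x) y' + n y = 0 with n = 10; the polynomial solution is L_10(x).
With y = sum_k a_k x^k, matching x^k gives (k+1)k a_{k+1} + (k+1) a_{k+1} - k a_k + n a_k = 0, i.e. (k+1)^2 a_{k+1} = (k - n) a_k = (k - 10) a_k. The right side vanishes at k = 10, so the series terminates at degree 10.
Standard normalization L_n(0) = 1 gives a_0 = 1. Work upward with a_{k+1} = (k - 10) a_k / (k+1)^2:
  a_1 = (0 - 10)(1) / 1^2 = -10/1 = -10
  a_2 = (1 - 10)(-10) / 2^2 = 90/4 = 45/2
  a_3 = (2 - 10)(45/2) / 3^2 = -180/9 = -20
  a_4 = (3 - 10)(-20) / 4^2 = 140/16 = 35/4
  a_5 = (4 - 10)(35/4) / 5^2 = (-105/2)/25 = -21/10
  a_6 = (5 - 10)(-21/10) / 6^2 = (21/2)/36 = 7/24
  a_7 = (6 - 10)(7/24) / 7^2 = (-7/6)/49 = -1/42
  a_8 = (7 - 10)(-1/42) / 8^2 = (1/14)/64 = 1/896
  a_9 = (8 - 10)(1/896) / 9^2 = (-1/448)/81 = -1/36288
  a_10 = (9 - 10)(-1/36288) / 10^2 = (1/36288)/100 = 1/3628800
Hence L_10(x) = x^10/3628800 - x^9/36288 + x^8/896 - x^7/42 + 7 x^6/24 - 21 x^5/10 + 35 x^4/4 - 20 x^3 + 45 x^2/2 - 10 x + 1.

L_10(x); series = x^10/3628800 - x^9/36288 + x^8/896 - x^7/42 + 7 x^6/24 - 21 x^5/10 + 35 x^4/4 - 20 x^3 + 45 x^2/2 - 10 x + 1


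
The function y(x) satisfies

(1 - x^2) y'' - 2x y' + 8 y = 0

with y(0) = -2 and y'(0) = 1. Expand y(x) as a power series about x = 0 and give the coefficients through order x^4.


Ansatz: y(x) = sum_{n>=0} a_n x^n, so y'(x) = sum_{n>=1} n a_n x^(n-1) and y''(x) = sum_{n>=2} n(n-1) a_n x^(n-2).
Substitute into P(x) y'' + Q(x) y' + R(x) y = 0 with P(x) = 1 - x^2, Q(x) = -2x, R(x) = 8, and match powers of x.
Initial conditions: a_0 = -2, a_1 = 1.
Setting the coefficient of each power of x to zero and solving order by order (substituting the coefficients already found):
  x^0: 2 a_2 + 8 a_0 = 0  ->  2 a_2 = -8 a_0 = 16  ->  a_2 = 8
  x^1: 6 a_3 + 6 a_1 = 0  ->  6 a_3 = -6 a_1 = -6  ->  a_3 = -1
  x^2: 12 a_4 + 2 a_2 = 0  ->  12 a_4 = -2 a_2 = -16  ->  a_4 = -4/3
Truncated series: y(x) = -2 + x + 8 x^2 - x^3 - (4/3) x^4 + O(x^5).

a_0 = -2; a_1 = 1; a_2 = 8; a_3 = -1; a_4 = -4/3


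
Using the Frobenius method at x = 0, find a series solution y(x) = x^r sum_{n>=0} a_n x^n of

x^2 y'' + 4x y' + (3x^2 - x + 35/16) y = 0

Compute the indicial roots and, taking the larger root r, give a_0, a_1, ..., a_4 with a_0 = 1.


Write in Frobenius form y'' + (p(x)/x) y' + (q(x)/x^2) y = 0:
  p(x) = 4,  q(x) = 3x^2 - x + 35/16.
Indicial equation: r(r-1) + (4) r + (35/16) = 0 -> roots r_1 = -5/4, r_2 = -7/4.
Take r = r_1 = -5/4. Let y(x) = x^r sum_{n>=0} a_n x^n with a_0 = 1.
Substitute y = x^r sum a_n x^n and match x^{r+n}. The recurrence is
  D(n) a_n - 1 a_{n-1} + 3 a_{n-2} = 0,  where D(n) = (r+n)(r+n-1) + (4)(r+n) + (35/16).
  a_n = [1 a_{n-1} - 3 a_{n-2}] / D(n).
Since the indicial polynomial factors as (r - r_1)(r - r_2), D(n) = (r_1 + n - r_1)(r_1 + n - r_2) = n(n + 1/2).
Evaluating step by step (a_0 = 1):
  n = 1: D(1) = 1(1 + 1/2) = 3/2; numerator = 1(1) = 1; a_1 = (1)/(3/2) = 2/3
  n = 2: D(2) = 2(2 + 1/2) = 5; numerator = 1(2/3) - 3(1) = -7/3; a_2 = (-7/3)/(5) = -7/15
  n = 3: D(3) = 3(3 + 1/2) = 21/2; numerator = 1(-7/15) - 3(2/3) = -37/15; a_3 = (-37/15)/(21/2) = -74/315
  n = 4: D(4) = 4(4 + 1/2) = 18; numerator = 1(-74/315) - 3(-7/15) = 367/315; a_4 = (367/315)/(18) = 367/5670

r = -5/4; a_0 = 1; a_1 = 2/3; a_2 = -7/15; a_3 = -74/315; a_4 = 367/5670


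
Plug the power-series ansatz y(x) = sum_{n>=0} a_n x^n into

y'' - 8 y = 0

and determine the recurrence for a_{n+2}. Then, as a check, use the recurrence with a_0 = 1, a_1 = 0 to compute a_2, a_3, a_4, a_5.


Substitute y = sum_n a_n x^n into y'' + (const) y = 0.
y''(x) = sum_{n>=0} (n+2)(n+1) a_{n+2} x^n.
The ODE becomes sum_n [(n+2)(n+1) a_{n+2} - 8 a_n] x^n = 0.
Setting each coefficient to zero gives the recurrence:
  (n+2)(n+1) a_{n+2} - 8 a_n = 0,
  a_{n+2} = 8 / ((n+1)(n+2)) a_n.

Check with a_0 = 1, a_1 = 0 (apply the recurrence for n = 0, 1, 2, 3): a_0 = 1, a_1 = 0, a_2 = 4, a_3 = 0, a_4 = 8/3, a_5 = 0.

a_{n+2} = 8/((n+1)(n+2)) * a_n; check: a_0 = 1, a_1 = 0, a_2 = 4, a_3 = 0, a_4 = 8/3, a_5 = 0


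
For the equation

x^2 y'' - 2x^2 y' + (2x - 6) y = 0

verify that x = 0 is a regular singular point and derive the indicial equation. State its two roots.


Divide by x^2 to reach normal form y'' + P_1(x) y' + P_2(x) y = 0 with P_1(x) = -2 and P_2(x) = 2/x - 6/x^2.
x = 0 is a singular point because the y-coefficient 2/x - 6/x^2 has a pole at x = 0.
It is a regular singular point because x P_1(x) = p(x) = -2x and x^2 P_2(x) = q(x) = 2x - 6 are polynomials, hence analytic at x = 0.
p(0) = 0,  q(0) = -6.
Indicial equation: r(r-1) + p(0) r + q(0) = 0, i.e. r^2 + (p(0) - 1) r + q(0) = 0, i.e. r^2 - 1 r - 6 = 0.
Discriminant: (-1)^2 - 4(-6) = 25, so r = (1 ± 5)/2.
Solving: r_1 = 3, r_2 = -2.

indicial: r^2 - 1 r - 6 = 0; roots r_1 = 3, r_2 = -2


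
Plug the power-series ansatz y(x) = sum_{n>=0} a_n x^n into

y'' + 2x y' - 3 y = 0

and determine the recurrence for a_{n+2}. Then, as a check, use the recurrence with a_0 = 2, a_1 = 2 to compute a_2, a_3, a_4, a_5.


Substitute y = sum_n a_n x^n.
y''(x) has coefficient (n+2)(n+1) a_{n+2} at x^n;
2 x y'(x) has coefficient 2 n a_n at x^n (shift);
-3 y(x) has coefficient -3 a_n at x^n.
Matching x^n: (n+2)(n+1) a_{n+2} + (2n - 3) a_n = 0.
Thus a_{n+2} = (-2n + 3) / ((n+1)(n+2)) * a_n.

Check with a_0 = 2, a_1 = 2 (apply the recurrence for n = 0, 1, 2, 3): a_0 = 2, a_1 = 2, a_2 = 3, a_3 = 1/3, a_4 = -1/4, a_5 = -1/20.

a_(n+2) = (-2n + 3) / ((n+1)(n+2)) * a_n; check: a_0 = 2, a_1 = 2, a_2 = 3, a_3 = 1/3, a_4 = -1/4, a_5 = -1/20


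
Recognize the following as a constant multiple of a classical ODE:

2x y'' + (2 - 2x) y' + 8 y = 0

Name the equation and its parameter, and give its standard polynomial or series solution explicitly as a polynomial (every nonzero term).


All three coefficients share the factor 2; dividing through by 2 gives  x y'' + (1 - x) y' + 4 y = 0.
This matches the Laguerre equation x y'' + (1 - x) y' + n y = 0 with n = 4; the polynomial solution is L_4(x).
With y = sum_k a_k x^k, matching x^k gives (k+1)k a_{k+1} + (k+1) a_{k+1} - k a_k + n a_k = 0, i.e. (k+1)^2 a_{k+1} = (k - n) a_k = (k - 4) a_k. The right side vanishes at k = 4, so the series terminates at degree 4.
Standard normalization L_n(0) = 1 gives a_0 = 1. Work upward with a_{k+1} = (k - 4) a_k / (k+1)^2:
  a_1 = (0 - 4)(1) / 1^2 = -4/1 = -4
  a_2 = (1 - 4)(-4) / 2^2 = 12/4 = 3
  a_3 = (2 - 4)(3) / 3^2 = -6/9 = -2/3
  a_4 = (3 - 4)(-2/3) / 4^2 = (2/3)/16 = 1/24
Hence L_4(x) = x^4/24 - 2 x^3/3 + 3 x^2 - 4 x + 1.

L_4(x); series = x^4/24 - 2 x^3/3 + 3 x^2 - 4 x + 1


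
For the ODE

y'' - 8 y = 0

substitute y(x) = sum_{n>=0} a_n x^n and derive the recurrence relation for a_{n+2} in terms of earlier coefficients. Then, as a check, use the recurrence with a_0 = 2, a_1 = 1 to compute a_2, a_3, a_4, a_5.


Substitute y = sum_n a_n x^n into y'' + (const) y = 0.
y''(x) = sum_{n>=0} (n+2)(n+1) a_{n+2} x^n.
The ODE becomes sum_n [(n+2)(n+1) a_{n+2} - 8 a_n] x^n = 0.
Setting each coefficient to zero gives the recurrence:
  (n+2)(n+1) a_{n+2} - 8 a_n = 0,
  a_{n+2} = 8 / ((n+1)(n+2)) a_n.

Check with a_0 = 2, a_1 = 1 (apply the recurrence for n = 0, 1, 2, 3): a_0 = 2, a_1 = 1, a_2 = 8, a_3 = 4/3, a_4 = 16/3, a_5 = 8/15.

a_{n+2} = 8/((n+1)(n+2)) * a_n; check: a_0 = 2, a_1 = 1, a_2 = 8, a_3 = 4/3, a_4 = 16/3, a_5 = 8/15


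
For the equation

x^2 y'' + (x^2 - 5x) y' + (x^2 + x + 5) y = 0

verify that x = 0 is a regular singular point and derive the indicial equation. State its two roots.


Divide by x^2 to reach normal form y'' + P_1(x) y' + P_2(x) y = 0 with P_1(x) = 1 - 5/x and P_2(x) = 1 + 1/x + 5/x^2.
x = 0 is a singular point because the y'-coefficient 1 - 5/x has a pole at x = 0 and the y-coefficient 1 + 1/x + 5/x^2 has a pole at x = 0.
It is a regular singular point because x P_1(x) = p(x) = x - 5 and x^2 P_2(x) = q(x) = x^2 + x + 5 are polynomials, hence analytic at x = 0.
p(0) = -5,  q(0) = 5.
Indicial equation: r(r-1) + p(0) r + q(0) = 0, i.e. r^2 + (p(0) - 1) r + q(0) = 0, i.e. r^2 - 6 r + 5 = 0.
Discriminant: (-6)^2 - 4(5) = 16, so r = (6 ± 4)/2.
Solving: r_1 = 5, r_2 = 1.

indicial: r^2 - 6 r + 5 = 0; roots r_1 = 5, r_2 = 1


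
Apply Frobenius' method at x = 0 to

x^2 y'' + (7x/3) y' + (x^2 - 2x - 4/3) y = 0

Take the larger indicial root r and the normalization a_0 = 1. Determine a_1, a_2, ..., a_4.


Write in Frobenius form y'' + (p(x)/x) y' + (q(x)/x^2) y = 0:
  p(x) = 7/3,  q(x) = x^2 - 2x - 4/3.
Indicial equation: r(r-1) + (7/3) r + (-4/3) = 0 -> roots r_1 = 2/3, r_2 = -2.
Take r = r_1 = 2/3. Let y(x) = x^r sum_{n>=0} a_n x^n with a_0 = 1.
Substitute y = x^r sum a_n x^n and match x^{r+n}. The recurrence is
  D(n) a_n - 2 a_{n-1} + 1 a_{n-2} = 0,  where D(n) = (r+n)(r+n-1) + (7/3)(r+n) + (-4/3).
  a_n = [2 a_{n-1} - 1 a_{n-2}] / D(n).
Since the indicial polynomial factors as (r - r_1)(r - r_2), D(n) = (r_1 + n - r_1)(r_1 + n - r_2) = n(n + 8/3).
Evaluating step by step (a_0 = 1):
  n = 1: D(1) = 1(1 + 8/3) = 11/3; numerator = 2(1) = 2; a_1 = (2)/(11/3) = 6/11
  n = 2: D(2) = 2(2 + 8/3) = 28/3; numerator = 2(6/11) - 1(1) = 1/11; a_2 = (1/11)/(28/3) = 3/308
  n = 3: D(3) = 3(3 + 8/3) = 17; numerator = 2(3/308) - 1(6/11) = -81/154; a_3 = (-81/154)/(17) = -81/2618
  n = 4: D(4) = 4(4 + 8/3) = 80/3; numerator = 2(-81/2618) - 1(3/308) = -375/5236; a_4 = (-375/5236)/(80/3) = -225/83776

r = 2/3; a_0 = 1; a_1 = 6/11; a_2 = 3/308; a_3 = -81/2618; a_4 = -225/83776


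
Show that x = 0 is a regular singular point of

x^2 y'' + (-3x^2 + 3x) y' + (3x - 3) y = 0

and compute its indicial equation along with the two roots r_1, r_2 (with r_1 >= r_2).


Divide by x^2 to reach normal form y'' + P_1(x) y' + P_2(x) y = 0 with P_1(x) = -3 + 3/x and P_2(x) = 3/x - 3/x^2.
x = 0 is a singular point because the y'-coefficient -3 + 3/x has a pole at x = 0 and the y-coefficient 3/x - 3/x^2 has a pole at x = 0.
It is a regular singular point because x P_1(x) = p(x) = 3 - 3x and x^2 P_2(x) = q(x) = 3x - 3 are polynomials, hence analytic at x = 0.
p(0) = 3,  q(0) = -3.
Indicial equation: r(r-1) + p(0) r + q(0) = 0, i.e. r^2 + (p(0) - 1) r + q(0) = 0, i.e. r^2 + 2 r - 3 = 0.
Discriminant: (2)^2 - 4(-3) = 16, so r = (-2 ± 4)/2.
Solving: r_1 = 1, r_2 = -3.

indicial: r^2 + 2 r - 3 = 0; roots r_1 = 1, r_2 = -3


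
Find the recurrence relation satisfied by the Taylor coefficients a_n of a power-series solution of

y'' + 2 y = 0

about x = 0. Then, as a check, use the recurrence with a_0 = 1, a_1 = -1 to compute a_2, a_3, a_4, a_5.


Substitute y = sum_n a_n x^n into y'' + (const) y = 0.
y''(x) = sum_{n>=0} (n+2)(n+1) a_{n+2} x^n.
The ODE becomes sum_n [(n+2)(n+1) a_{n+2} + 2 a_n] x^n = 0.
Setting each coefficient to zero gives the recurrence:
  (n+2)(n+1) a_{n+2} + 2 a_n = 0,
  a_{n+2} = -2 / ((n+1)(n+2)) a_n.

Check with a_0 = 1, a_1 = -1 (apply the recurrence for n = 0, 1, 2, 3): a_0 = 1, a_1 = -1, a_2 = -1, a_3 = 1/3, a_4 = 1/6, a_5 = -1/30.

a_{n+2} = -2/((n+1)(n+2)) * a_n; check: a_0 = 1, a_1 = -1, a_2 = -1, a_3 = 1/3, a_4 = 1/6, a_5 = -1/30


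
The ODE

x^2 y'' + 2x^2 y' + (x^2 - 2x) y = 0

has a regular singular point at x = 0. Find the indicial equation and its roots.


Divide by x^2 to reach normal form y'' + P_1(x) y' + P_2(x) y = 0 with P_1(x) = 2 and P_2(x) = 1 - 2/x.
x = 0 is a singular point because the y-coefficient 1 - 2/x has a pole at x = 0.
It is a regular singular point because x P_1(x) = p(x) = 2x and x^2 P_2(x) = q(x) = x^2 - 2x are polynomials, hence analytic at x = 0.
p(0) = 0,  q(0) = 0.
Indicial equation: r(r-1) + p(0) r + q(0) = 0, i.e. r^2 + (p(0) - 1) r + q(0) = 0, i.e. r^2 - 1 r = 0.
Discriminant: (-1)^2 - 4(0) = 1, so r = (1 ± 1)/2.
Solving: r_1 = 1, r_2 = 0.

indicial: r^2 - 1 r = 0; roots r_1 = 1, r_2 = 0


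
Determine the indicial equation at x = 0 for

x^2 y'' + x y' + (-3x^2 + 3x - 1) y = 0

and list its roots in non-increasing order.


Divide by x^2 to reach normal form y'' + P_1(x) y' + P_2(x) y = 0 with P_1(x) = 1/x and P_2(x) = -3 + 3/x - 1/x^2.
x = 0 is a singular point because the y'-coefficient 1/x has a pole at x = 0 and the y-coefficient -3 + 3/x - 1/x^2 has a pole at x = 0.
It is a regular singular point because x P_1(x) = p(x) = 1 and x^2 P_2(x) = q(x) = -3x^2 + 3x - 1 are polynomials, hence analytic at x = 0.
p(0) = 1,  q(0) = -1.
Indicial equation: r(r-1) + p(0) r + q(0) = 0, i.e. r^2 + (p(0) - 1) r + q(0) = 0, i.e. r^2 - 1 = 0.
Discriminant: (0)^2 - 4(-1) = 4, so r = (0 ± 2)/2.
Solving: r_1 = 1, r_2 = -1.

indicial: r^2 - 1 = 0; roots r_1 = 1, r_2 = -1


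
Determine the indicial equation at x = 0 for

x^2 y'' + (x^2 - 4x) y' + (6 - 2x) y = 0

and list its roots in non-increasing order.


Divide by x^2 to reach normal form y'' + P_1(x) y' + P_2(x) y = 0 with P_1(x) = 1 - 4/x and P_2(x) = -2/x + 6/x^2.
x = 0 is a singular point because the y'-coefficient 1 - 4/x has a pole at x = 0 and the y-coefficient -2/x + 6/x^2 has a pole at x = 0.
It is a regular singular point because x P_1(x) = p(x) = x - 4 and x^2 P_2(x) = q(x) = 6 - 2x are polynomials, hence analytic at x = 0.
p(0) = -4,  q(0) = 6.
Indicial equation: r(r-1) + p(0) r + q(0) = 0, i.e. r^2 + (p(0) - 1) r + q(0) = 0, i.e. r^2 - 5 r + 6 = 0.
Discriminant: (-5)^2 - 4(6) = 1, so r = (5 ± 1)/2.
Solving: r_1 = 3, r_2 = 2.

indicial: r^2 - 5 r + 6 = 0; roots r_1 = 3, r_2 = 2


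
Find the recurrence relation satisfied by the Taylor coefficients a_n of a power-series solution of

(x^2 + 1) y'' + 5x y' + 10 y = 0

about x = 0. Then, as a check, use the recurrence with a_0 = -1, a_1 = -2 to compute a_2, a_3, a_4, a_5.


Substitute y = sum_n a_n x^n.
(1 + 1 x^2) y'' contributes (n+2)(n+1) a_{n+2} + n(n-1) a_n at x^n.
5 x y'(x) contributes 5 n a_n at x^n.
10 y(x) contributes 10 a_n at x^n.
Matching x^n: (n+2)(n+1) a_{n+2} + (n(n-1) + 5 n + 10) a_n = 0.
Thus a_{n+2} = (-n(n-1) - 5 n - 10) / ((n+1)(n+2)) * a_n.

Check with a_0 = -1, a_1 = -2 (apply the recurrence for n = 0, 1, 2, 3): a_0 = -1, a_1 = -2, a_2 = 5, a_3 = 5, a_4 = -55/6, a_5 = -31/4.

a_(n+2) = (-n(n-1) - 5 n - 10) / ((n+1)(n+2)) * a_n; check: a_0 = -1, a_1 = -2, a_2 = 5, a_3 = 5, a_4 = -55/6, a_5 = -31/4


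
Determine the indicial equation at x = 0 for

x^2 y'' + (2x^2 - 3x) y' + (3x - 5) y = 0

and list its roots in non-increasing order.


Divide by x^2 to reach normal form y'' + P_1(x) y' + P_2(x) y = 0 with P_1(x) = 2 - 3/x and P_2(x) = 3/x - 5/x^2.
x = 0 is a singular point because the y'-coefficient 2 - 3/x has a pole at x = 0 and the y-coefficient 3/x - 5/x^2 has a pole at x = 0.
It is a regular singular point because x P_1(x) = p(x) = 2x - 3 and x^2 P_2(x) = q(x) = 3x - 5 are polynomials, hence analytic at x = 0.
p(0) = -3,  q(0) = -5.
Indicial equation: r(r-1) + p(0) r + q(0) = 0, i.e. r^2 + (p(0) - 1) r + q(0) = 0, i.e. r^2 - 4 r - 5 = 0.
Discriminant: (-4)^2 - 4(-5) = 36, so r = (4 ± 6)/2.
Solving: r_1 = 5, r_2 = -1.

indicial: r^2 - 4 r - 5 = 0; roots r_1 = 5, r_2 = -1


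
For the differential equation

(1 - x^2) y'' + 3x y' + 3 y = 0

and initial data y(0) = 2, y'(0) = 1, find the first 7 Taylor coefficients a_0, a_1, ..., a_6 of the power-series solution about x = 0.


Ansatz: y(x) = sum_{n>=0} a_n x^n, so y'(x) = sum_{n>=1} n a_n x^(n-1) and y''(x) = sum_{n>=2} n(n-1) a_n x^(n-2).
Substitute into P(x) y'' + Q(x) y' + R(x) y = 0 with P(x) = 1 - x^2, Q(x) = 3x, R(x) = 3, and match powers of x.
Initial conditions: a_0 = 2, a_1 = 1.
Setting the coefficient of each power of x to zero and solving order by order (substituting the coefficients already found):
  x^0: 2 a_2 + 3 a_0 = 0  ->  2 a_2 = -3 a_0 = -6  ->  a_2 = -3
  x^1: 6 a_3 + 6 a_1 = 0  ->  6 a_3 = -6 a_1 = -6  ->  a_3 = -1
  x^2: 12 a_4 + 7 a_2 = 0  ->  12 a_4 = -7 a_2 = 21  ->  a_4 = 7/4
  x^3: 20 a_5 + 6 a_3 = 0  ->  20 a_5 = -6 a_3 = 6  ->  a_5 = 3/10
  x^4: 30 a_6 + 3 a_4 = 0  ->  30 a_6 = -3 a_4 = -21/4  ->  a_6 = -7/40
Truncated series: y(x) = 2 + x - 3 x^2 - x^3 + (7/4) x^4 + (3/10) x^5 - (7/40) x^6 + O(x^7).

a_0 = 2; a_1 = 1; a_2 = -3; a_3 = -1; a_4 = 7/4; a_5 = 3/10; a_6 = -7/40


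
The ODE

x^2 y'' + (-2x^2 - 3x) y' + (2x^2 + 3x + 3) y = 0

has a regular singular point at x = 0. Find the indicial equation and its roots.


Divide by x^2 to reach normal form y'' + P_1(x) y' + P_2(x) y = 0 with P_1(x) = -2 - 3/x and P_2(x) = 2 + 3/x + 3/x^2.
x = 0 is a singular point because the y'-coefficient -2 - 3/x has a pole at x = 0 and the y-coefficient 2 + 3/x + 3/x^2 has a pole at x = 0.
It is a regular singular point because x P_1(x) = p(x) = -2x - 3 and x^2 P_2(x) = q(x) = 2x^2 + 3x + 3 are polynomials, hence analytic at x = 0.
p(0) = -3,  q(0) = 3.
Indicial equation: r(r-1) + p(0) r + q(0) = 0, i.e. r^2 + (p(0) - 1) r + q(0) = 0, i.e. r^2 - 4 r + 3 = 0.
Discriminant: (-4)^2 - 4(3) = 4, so r = (4 ± 2)/2.
Solving: r_1 = 3, r_2 = 1.

indicial: r^2 - 4 r + 3 = 0; roots r_1 = 3, r_2 = 1


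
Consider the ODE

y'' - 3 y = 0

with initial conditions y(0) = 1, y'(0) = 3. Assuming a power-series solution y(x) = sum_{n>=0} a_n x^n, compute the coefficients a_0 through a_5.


Ansatz: y(x) = sum_{n>=0} a_n x^n, so y'(x) = sum_{n>=1} n a_n x^(n-1) and y''(x) = sum_{n>=2} n(n-1) a_n x^(n-2).
Substitute into P(x) y'' + Q(x) y' + R(x) y = 0 with P(x) = 1, Q(x) = 0, R(x) = -3, and match powers of x.
Initial conditions: a_0 = 1, a_1 = 3.
Setting the coefficient of each power of x to zero and solving order by order (substituting the coefficients already found):
  x^0: 2 a_2 - 3 a_0 = 0  ->  2 a_2 = 3 a_0 = 3  ->  a_2 = 3/2
  x^1: 6 a_3 - 3 a_1 = 0  ->  6 a_3 = 3 a_1 = 9  ->  a_3 = 3/2
  x^2: 12 a_4 - 3 a_2 = 0  ->  12 a_4 = 3 a_2 = 9/2  ->  a_4 = 3/8
  x^3: 20 a_5 - 3 a_3 = 0  ->  20 a_5 = 3 a_3 = 9/2  ->  a_5 = 9/40
Truncated series: y(x) = 1 + 3 x + (3/2) x^2 + (3/2) x^3 + (3/8) x^4 + (9/40) x^5 + O(x^6).

a_0 = 1; a_1 = 3; a_2 = 3/2; a_3 = 3/2; a_4 = 3/8; a_5 = 9/40


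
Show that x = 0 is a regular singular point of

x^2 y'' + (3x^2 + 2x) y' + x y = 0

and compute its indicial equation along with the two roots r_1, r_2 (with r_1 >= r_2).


Divide by x^2 to reach normal form y'' + P_1(x) y' + P_2(x) y = 0 with P_1(x) = 3 + 2/x and P_2(x) = 1/x.
x = 0 is a singular point because the y'-coefficient 3 + 2/x has a pole at x = 0 and the y-coefficient 1/x has a pole at x = 0.
It is a regular singular point because x P_1(x) = p(x) = 3x + 2 and x^2 P_2(x) = q(x) = x are polynomials, hence analytic at x = 0.
p(0) = 2,  q(0) = 0.
Indicial equation: r(r-1) + p(0) r + q(0) = 0, i.e. r^2 + (p(0) - 1) r + q(0) = 0, i.e. r^2 + 1 r = 0.
Discriminant: (1)^2 - 4(0) = 1, so r = (-1 ± 1)/2.
Solving: r_1 = 0, r_2 = -1.

indicial: r^2 + 1 r = 0; roots r_1 = 0, r_2 = -1


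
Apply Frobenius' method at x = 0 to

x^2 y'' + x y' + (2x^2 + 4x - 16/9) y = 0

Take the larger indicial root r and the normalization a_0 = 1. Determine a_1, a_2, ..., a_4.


Write in Frobenius form y'' + (p(x)/x) y' + (q(x)/x^2) y = 0:
  p(x) = 1,  q(x) = 2x^2 + 4x - 16/9.
Indicial equation: r(r-1) + (1) r + (-16/9) = 0 -> roots r_1 = 4/3, r_2 = -4/3.
Take r = r_1 = 4/3. Let y(x) = x^r sum_{n>=0} a_n x^n with a_0 = 1.
Substitute y = x^r sum a_n x^n and match x^{r+n}. The recurrence is
  D(n) a_n + 4 a_{n-1} + 2 a_{n-2} = 0,  where D(n) = (r+n)(r+n-1) + (1)(r+n) + (-16/9).
  a_n = [-4 a_{n-1} - 2 a_{n-2}] / D(n).
Since the indicial polynomial factors as (r - r_1)(r - r_2), D(n) = (r_1 + n - r_1)(r_1 + n - r_2) = n(n + 8/3).
Evaluating step by step (a_0 = 1):
  n = 1: D(1) = 1(1 + 8/3) = 11/3; numerator = -4(1) = -4; a_1 = (-4)/(11/3) = -12/11
  n = 2: D(2) = 2(2 + 8/3) = 28/3; numerator = -4(-12/11) - 2(1) = 26/11; a_2 = (26/11)/(28/3) = 39/154
  n = 3: D(3) = 3(3 + 8/3) = 17; numerator = -4(39/154) - 2(-12/11) = 90/77; a_3 = (90/77)/(17) = 90/1309
  n = 4: D(4) = 4(4 + 8/3) = 80/3; numerator = -4(90/1309) - 2(39/154) = -93/119; a_4 = (-93/119)/(80/3) = -279/9520

r = 4/3; a_0 = 1; a_1 = -12/11; a_2 = 39/154; a_3 = 90/1309; a_4 = -279/9520


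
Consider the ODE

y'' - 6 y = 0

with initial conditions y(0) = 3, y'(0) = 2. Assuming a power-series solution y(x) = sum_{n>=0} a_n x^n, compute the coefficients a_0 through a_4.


Ansatz: y(x) = sum_{n>=0} a_n x^n, so y'(x) = sum_{n>=1} n a_n x^(n-1) and y''(x) = sum_{n>=2} n(n-1) a_n x^(n-2).
Substitute into P(x) y'' + Q(x) y' + R(x) y = 0 with P(x) = 1, Q(x) = 0, R(x) = -6, and match powers of x.
Initial conditions: a_0 = 3, a_1 = 2.
Setting the coefficient of each power of x to zero and solving order by order (substituting the coefficients already found):
  x^0: 2 a_2 - 6 a_0 = 0  ->  2 a_2 = 6 a_0 = 18  ->  a_2 = 9
  x^1: 6 a_3 - 6 a_1 = 0  ->  6 a_3 = 6 a_1 = 12  ->  a_3 = 2
  x^2: 12 a_4 - 6 a_2 = 0  ->  12 a_4 = 6 a_2 = 54  ->  a_4 = 9/2
Truncated series: y(x) = 3 + 2 x + 9 x^2 + 2 x^3 + (9/2) x^4 + O(x^5).

a_0 = 3; a_1 = 2; a_2 = 9; a_3 = 2; a_4 = 9/2


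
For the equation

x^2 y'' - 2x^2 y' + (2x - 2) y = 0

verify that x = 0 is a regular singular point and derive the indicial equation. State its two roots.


Divide by x^2 to reach normal form y'' + P_1(x) y' + P_2(x) y = 0 with P_1(x) = -2 and P_2(x) = 2/x - 2/x^2.
x = 0 is a singular point because the y-coefficient 2/x - 2/x^2 has a pole at x = 0.
It is a regular singular point because x P_1(x) = p(x) = -2x and x^2 P_2(x) = q(x) = 2x - 2 are polynomials, hence analytic at x = 0.
p(0) = 0,  q(0) = -2.
Indicial equation: r(r-1) + p(0) r + q(0) = 0, i.e. r^2 + (p(0) - 1) r + q(0) = 0, i.e. r^2 - 1 r - 2 = 0.
Discriminant: (-1)^2 - 4(-2) = 9, so r = (1 ± 3)/2.
Solving: r_1 = 2, r_2 = -1.

indicial: r^2 - 1 r - 2 = 0; roots r_1 = 2, r_2 = -1


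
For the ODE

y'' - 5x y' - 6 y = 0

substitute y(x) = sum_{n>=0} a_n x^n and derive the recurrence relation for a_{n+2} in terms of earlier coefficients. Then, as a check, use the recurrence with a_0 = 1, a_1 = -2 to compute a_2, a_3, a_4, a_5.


Substitute y = sum_n a_n x^n.
y''(x) has coefficient (n+2)(n+1) a_{n+2} at x^n;
-5 x y'(x) has coefficient -5 n a_n at x^n (shift);
-6 y(x) has coefficient -6 a_n at x^n.
Matching x^n: (n+2)(n+1) a_{n+2} + (-5n - 6) a_n = 0.
Thus a_{n+2} = (5n + 6) / ((n+1)(n+2)) * a_n.

Check with a_0 = 1, a_1 = -2 (apply the recurrence for n = 0, 1, 2, 3): a_0 = 1, a_1 = -2, a_2 = 3, a_3 = -11/3, a_4 = 4, a_5 = -77/20.

a_(n+2) = (5n + 6) / ((n+1)(n+2)) * a_n; check: a_0 = 1, a_1 = -2, a_2 = 3, a_3 = -11/3, a_4 = 4, a_5 = -77/20


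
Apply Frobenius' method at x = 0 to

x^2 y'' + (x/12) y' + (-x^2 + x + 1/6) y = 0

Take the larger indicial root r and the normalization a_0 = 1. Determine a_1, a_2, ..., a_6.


Write in Frobenius form y'' + (p(x)/x) y' + (q(x)/x^2) y = 0:
  p(x) = 1/12,  q(x) = -x^2 + x + 1/6.
Indicial equation: r(r-1) + (1/12) r + (1/6) = 0 -> roots r_1 = 2/3, r_2 = 1/4.
Take r = r_1 = 2/3. Let y(x) = x^r sum_{n>=0} a_n x^n with a_0 = 1.
Substitute y = x^r sum a_n x^n and match x^{r+n}. The recurrence is
  D(n) a_n + 1 a_{n-1} - 1 a_{n-2} = 0,  where D(n) = (r+n)(r+n-1) + (1/12)(r+n) + (1/6).
  a_n = [-1 a_{n-1} + 1 a_{n-2}] / D(n).
Since the indicial polynomial factors as (r - r_1)(r - r_2), D(n) = (r_1 + n - r_1)(r_1 + n - r_2) = n(n + 5/12).
Evaluating step by step (a_0 = 1):
  n = 1: D(1) = 1(1 + 5/12) = 17/12; numerator = -1(1) = -1; a_1 = (-1)/(17/12) = -12/17
  n = 2: D(2) = 2(2 + 5/12) = 29/6; numerator = -1(-12/17) + 1(1) = 29/17; a_2 = (29/17)/(29/6) = 6/17
  n = 3: D(3) = 3(3 + 5/12) = 41/4; numerator = -1(6/17) + 1(-12/17) = -18/17; a_3 = (-18/17)/(41/4) = -72/697
  n = 4: D(4) = 4(4 + 5/12) = 53/3; numerator = -1(-72/697) + 1(6/17) = 318/697; a_4 = (318/697)/(53/3) = 18/697
  n = 5: D(5) = 5(5 + 5/12) = 325/12; numerator = -1(18/697) + 1(-72/697) = -90/697; a_5 = (-90/697)/(325/12) = -216/45305
  n = 6: D(6) = 6(6 + 5/12) = 77/2; numerator = -1(-216/45305) + 1(18/697) = 1386/45305; a_6 = (1386/45305)/(77/2) = 36/45305

r = 2/3; a_0 = 1; a_1 = -12/17; a_2 = 6/17; a_3 = -72/697; a_4 = 18/697; a_5 = -216/45305; a_6 = 36/45305


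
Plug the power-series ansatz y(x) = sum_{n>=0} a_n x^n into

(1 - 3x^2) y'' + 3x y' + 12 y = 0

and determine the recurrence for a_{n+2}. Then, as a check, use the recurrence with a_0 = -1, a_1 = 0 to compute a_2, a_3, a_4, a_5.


Substitute y = sum_n a_n x^n.
(1 - 3 x^2) y'' contributes (n+2)(n+1) a_{n+2} - 3 n(n-1) a_n at x^n.
3 x y'(x) contributes 3 n a_n at x^n.
12 y(x) contributes 12 a_n at x^n.
Matching x^n: (n+2)(n+1) a_{n+2} + (-3 n(n-1) + 3 n + 12) a_n = 0.
Thus a_{n+2} = (3 n(n-1) - 3 n - 12) / ((n+1)(n+2)) * a_n.

Check with a_0 = -1, a_1 = 0 (apply the recurrence for n = 0, 1, 2, 3): a_0 = -1, a_1 = 0, a_2 = 6, a_3 = 0, a_4 = -6, a_5 = 0.

a_(n+2) = (3 n(n-1) - 3 n - 12) / ((n+1)(n+2)) * a_n; check: a_0 = -1, a_1 = 0, a_2 = 6, a_3 = 0, a_4 = -6, a_5 = 0


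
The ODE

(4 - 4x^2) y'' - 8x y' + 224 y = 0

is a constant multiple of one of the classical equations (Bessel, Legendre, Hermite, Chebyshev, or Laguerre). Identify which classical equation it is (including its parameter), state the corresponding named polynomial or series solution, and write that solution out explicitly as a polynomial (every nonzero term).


All three coefficients share the factor 4; dividing through by 4 gives  (1 - x^2) y'' - 2x y' + 56 y = 0.
This matches the Legendre equation (1 - x^2) y'' - 2x y' + n(n+1) y = 0 (note the -2x y' term) with n(n+1) = 56, so n = 7; the polynomial solution is P_7(x).
With y = sum_k a_k x^k, matching x^k gives (k+2)(k+1) a_{k+2} = [k(k+1) - n(n+1)] a_k = (k - 7)(k + 8) a_k. The right side vanishes at k = 7, so the series with the parity of 7 terminates at degree 7.
Standard normalization (P_n(1) = 1): leading coefficient (2n)!/(2^n (n!)^2) = 87178291200/(128*25401600) = 429/16, so a_7 = 429/16. Work downward with a_k = (k+1)(k+2) a_{k+2} / ((k - 7)(k + 8)):
  a_5 = (6)(7)(429/16) / ((5 - 7)(5 + 8)) = (9009/8)/(-26) = -693/16
  a_3 = (4)(5)(-693/16) / ((3 - 7)(3 + 8)) = (-3465/4)/(-44) = 315/16
  a_1 = (2)(3)(315/16) / ((1 - 7)(1 + 8)) = (945/8)/(-54) = -35/16
Hence P_7(x) = 429 x^7/16 - 693 x^5/16 + 315 x^3/16 - 35 x/16.

P_7(x); series = 429 x^7/16 - 693 x^5/16 + 315 x^3/16 - 35 x/16


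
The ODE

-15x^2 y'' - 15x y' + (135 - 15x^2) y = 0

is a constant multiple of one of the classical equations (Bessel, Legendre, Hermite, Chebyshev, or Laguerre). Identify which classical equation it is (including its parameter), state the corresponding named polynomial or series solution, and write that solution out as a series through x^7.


All three coefficients share the factor -15; dividing through by -15 gives  x^2 y'' + x y' + (x^2 - 9) y = 0.
This matches the Bessel equation x^2 y'' + x y' + (x^2 - nu^2) y = 0 with nu^2 = 9, so nu = 3; the solution bounded at x = 0 is J_3(x).
Frobenius at x = 0: indicial roots ±nu; for r = nu the recurrence k(k + 2nu) c_k = -c_{k-2} gives the standard series J_nu(x) = sum_{k>=0} (-1)^k / (k! (k+nu)!) (x/2)^(2k+nu). Evaluate the first 3 terms:
  k = 0: (-1)^0 / (0! * 3! * 2^3) x^3 = 1/(1*6*8) x^3 = (1/48) x^3
  k = 1: (-1)^1 / (1! * 4! * 2^5) x^5 = -1/(1*24*32) x^5 = (-1/768) x^5
  k = 2: (-1)^2 / (2! * 5! * 2^7) x^7 = 1/(2*120*128) x^7 = (1/30720) x^7
Hence J_3(x) = x^7/30720 - x^5/768 + x^3/48 + ....

J_3(x); series = x^7/30720 - x^5/768 + x^3/48


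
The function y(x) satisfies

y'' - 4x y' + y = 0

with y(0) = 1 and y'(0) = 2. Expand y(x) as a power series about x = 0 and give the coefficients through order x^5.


Ansatz: y(x) = sum_{n>=0} a_n x^n, so y'(x) = sum_{n>=1} n a_n x^(n-1) and y''(x) = sum_{n>=2} n(n-1) a_n x^(n-2).
Substitute into P(x) y'' + Q(x) y' + R(x) y = 0 with P(x) = 1, Q(x) = -4x, R(x) = 1, and match powers of x.
Initial conditions: a_0 = 1, a_1 = 2.
Setting the coefficient of each power of x to zero and solving order by order (substituting the coefficients already found):
  x^0: 2 a_2 + a_0 = 0  ->  2 a_2 = -a_0 = -1  ->  a_2 = -1/2
  x^1: 6 a_3 - 3 a_1 = 0  ->  6 a_3 = 3 a_1 = 6  ->  a_3 = 1
  x^2: 12 a_4 - 7 a_2 = 0  ->  12 a_4 = 7 a_2 = -7/2  ->  a_4 = -7/24
  x^3: 20 a_5 - 11 a_3 = 0  ->  20 a_5 = 11 a_3 = 11  ->  a_5 = 11/20
Truncated series: y(x) = 1 + 2 x - (1/2) x^2 + x^3 - (7/24) x^4 + (11/20) x^5 + O(x^6).

a_0 = 1; a_1 = 2; a_2 = -1/2; a_3 = 1; a_4 = -7/24; a_5 = 11/20


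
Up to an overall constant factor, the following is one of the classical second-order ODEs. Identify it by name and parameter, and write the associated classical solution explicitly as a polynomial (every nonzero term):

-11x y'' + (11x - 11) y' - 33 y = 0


All three coefficients share the factor -11; dividing through by -11 gives  x y'' + (1 - x) y' + 3 y = 0.
This matches the Laguerre equation x y'' + (1 - x) y' + n y = 0 with n = 3; the polynomial solution is L_3(x).
With y = sum_k a_k x^k, matching x^k gives (k+1)k a_{k+1} + (k+1) a_{k+1} - k a_k + n a_k = 0, i.e. (k+1)^2 a_{k+1} = (k - n) a_k = (k - 3) a_k. The right side vanishes at k = 3, so the series terminates at degree 3.
Standard normalization L_n(0) = 1 gives a_0 = 1. Work upward with a_{k+1} = (k - 3) a_k / (k+1)^2:
  a_1 = (0 - 3)(1) / 1^2 = -3/1 = -3
  a_2 = (1 - 3)(-3) / 2^2 = 6/4 = 3/2
  a_3 = (2 - 3)(3/2) / 3^2 = (-3/2)/9 = -1/6
Hence L_3(x) = -x^3/6 + 3 x^2/2 - 3 x + 1.

L_3(x); series = -x^3/6 + 3 x^2/2 - 3 x + 1


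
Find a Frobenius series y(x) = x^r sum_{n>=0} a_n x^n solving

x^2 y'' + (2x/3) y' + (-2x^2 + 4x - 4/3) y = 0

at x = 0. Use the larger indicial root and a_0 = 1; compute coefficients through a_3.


Write in Frobenius form y'' + (p(x)/x) y' + (q(x)/x^2) y = 0:
  p(x) = 2/3,  q(x) = -2x^2 + 4x - 4/3.
Indicial equation: r(r-1) + (2/3) r + (-4/3) = 0 -> roots r_1 = 4/3, r_2 = -1.
Take r = r_1 = 4/3. Let y(x) = x^r sum_{n>=0} a_n x^n with a_0 = 1.
Substitute y = x^r sum a_n x^n and match x^{r+n}. The recurrence is
  D(n) a_n + 4 a_{n-1} - 2 a_{n-2} = 0,  where D(n) = (r+n)(r+n-1) + (2/3)(r+n) + (-4/3).
  a_n = [-4 a_{n-1} + 2 a_{n-2}] / D(n).
Since the indicial polynomial factors as (r - r_1)(r - r_2), D(n) = (r_1 + n - r_1)(r_1 + n - r_2) = n(n + 7/3).
Evaluating step by step (a_0 = 1):
  n = 1: D(1) = 1(1 + 7/3) = 10/3; numerator = -4(1) = -4; a_1 = (-4)/(10/3) = -6/5
  n = 2: D(2) = 2(2 + 7/3) = 26/3; numerator = -4(-6/5) + 2(1) = 34/5; a_2 = (34/5)/(26/3) = 51/65
  n = 3: D(3) = 3(3 + 7/3) = 16; numerator = -4(51/65) + 2(-6/5) = -72/13; a_3 = (-72/13)/(16) = -9/26

r = 4/3; a_0 = 1; a_1 = -6/5; a_2 = 51/65; a_3 = -9/26


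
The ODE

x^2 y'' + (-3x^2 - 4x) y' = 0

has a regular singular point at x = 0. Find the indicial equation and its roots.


Divide by x^2 to reach normal form y'' + P_1(x) y' + P_2(x) y = 0 with P_1(x) = -3 - 4/x and P_2(x) = 0.
x = 0 is a singular point because the y'-coefficient -3 - 4/x has a pole at x = 0.
It is a regular singular point because x P_1(x) = p(x) = -3x - 4 and x^2 P_2(x) = q(x) = 0 are polynomials, hence analytic at x = 0.
p(0) = -4,  q(0) = 0.
Indicial equation: r(r-1) + p(0) r + q(0) = 0, i.e. r^2 + (p(0) - 1) r + q(0) = 0, i.e. r^2 - 5 r = 0.
Discriminant: (-5)^2 - 4(0) = 25, so r = (5 ± 5)/2.
Solving: r_1 = 5, r_2 = 0.

indicial: r^2 - 5 r = 0; roots r_1 = 5, r_2 = 0


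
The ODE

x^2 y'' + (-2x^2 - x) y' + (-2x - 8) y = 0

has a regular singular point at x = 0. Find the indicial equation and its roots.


Divide by x^2 to reach normal form y'' + P_1(x) y' + P_2(x) y = 0 with P_1(x) = -2 - 1/x and P_2(x) = -2/x - 8/x^2.
x = 0 is a singular point because the y'-coefficient -2 - 1/x has a pole at x = 0 and the y-coefficient -2/x - 8/x^2 has a pole at x = 0.
It is a regular singular point because x P_1(x) = p(x) = -2x - 1 and x^2 P_2(x) = q(x) = -2x - 8 are polynomials, hence analytic at x = 0.
p(0) = -1,  q(0) = -8.
Indicial equation: r(r-1) + p(0) r + q(0) = 0, i.e. r^2 + (p(0) - 1) r + q(0) = 0, i.e. r^2 - 2 r - 8 = 0.
Discriminant: (-2)^2 - 4(-8) = 36, so r = (2 ± 6)/2.
Solving: r_1 = 4, r_2 = -2.

indicial: r^2 - 2 r - 8 = 0; roots r_1 = 4, r_2 = -2


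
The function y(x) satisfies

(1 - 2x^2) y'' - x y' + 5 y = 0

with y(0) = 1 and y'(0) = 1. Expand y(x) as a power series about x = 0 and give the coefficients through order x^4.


Ansatz: y(x) = sum_{n>=0} a_n x^n, so y'(x) = sum_{n>=1} n a_n x^(n-1) and y''(x) = sum_{n>=2} n(n-1) a_n x^(n-2).
Substitute into P(x) y'' + Q(x) y' + R(x) y = 0 with P(x) = 1 - 2x^2, Q(x) = -x, R(x) = 5, and match powers of x.
Initial conditions: a_0 = 1, a_1 = 1.
Setting the coefficient of each power of x to zero and solving order by order (substituting the coefficients already found):
  x^0: 2 a_2 + 5 a_0 = 0  ->  2 a_2 = -5 a_0 = -5  ->  a_2 = -5/2
  x^1: 6 a_3 + 4 a_1 = 0  ->  6 a_3 = -4 a_1 = -4  ->  a_3 = -2/3
  x^2: 12 a_4 - a_2 = 0  ->  12 a_4 = a_2 = -5/2  ->  a_4 = -5/24
Truncated series: y(x) = 1 + x - (5/2) x^2 - (2/3) x^3 - (5/24) x^4 + O(x^5).

a_0 = 1; a_1 = 1; a_2 = -5/2; a_3 = -2/3; a_4 = -5/24


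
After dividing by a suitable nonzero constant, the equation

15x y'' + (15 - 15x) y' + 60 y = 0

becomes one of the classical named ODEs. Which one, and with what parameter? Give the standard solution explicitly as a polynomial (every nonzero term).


All three coefficients share the factor 15; dividing through by 15 gives  x y'' + (1 - x) y' + 4 y = 0.
This matches the Laguerre equation x y'' + (1 - x) y' + n y = 0 with n = 4; the polynomial solution is L_4(x).
With y = sum_k a_k x^k, matching x^k gives (k+1)k a_{k+1} + (k+1) a_{k+1} - k a_k + n a_k = 0, i.e. (k+1)^2 a_{k+1} = (k - n) a_k = (k - 4) a_k. The right side vanishes at k = 4, so the series terminates at degree 4.
Standard normalization L_n(0) = 1 gives a_0 = 1. Work upward with a_{k+1} = (k - 4) a_k / (k+1)^2:
  a_1 = (0 - 4)(1) / 1^2 = -4/1 = -4
  a_2 = (1 - 4)(-4) / 2^2 = 12/4 = 3
  a_3 = (2 - 4)(3) / 3^2 = -6/9 = -2/3
  a_4 = (3 - 4)(-2/3) / 4^2 = (2/3)/16 = 1/24
Hence L_4(x) = x^4/24 - 2 x^3/3 + 3 x^2 - 4 x + 1.

L_4(x); series = x^4/24 - 2 x^3/3 + 3 x^2 - 4 x + 1


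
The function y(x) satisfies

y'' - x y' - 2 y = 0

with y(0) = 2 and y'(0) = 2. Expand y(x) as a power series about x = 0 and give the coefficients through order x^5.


Ansatz: y(x) = sum_{n>=0} a_n x^n, so y'(x) = sum_{n>=1} n a_n x^(n-1) and y''(x) = sum_{n>=2} n(n-1) a_n x^(n-2).
Substitute into P(x) y'' + Q(x) y' + R(x) y = 0 with P(x) = 1, Q(x) = -x, R(x) = -2, and match powers of x.
Initial conditions: a_0 = 2, a_1 = 2.
Setting the coefficient of each power of x to zero and solving order by order (substituting the coefficients already found):
  x^0: 2 a_2 - 2 a_0 = 0  ->  2 a_2 = 2 a_0 = 4  ->  a_2 = 2
  x^1: 6 a_3 - 3 a_1 = 0  ->  6 a_3 = 3 a_1 = 6  ->  a_3 = 1
  x^2: 12 a_4 - 4 a_2 = 0  ->  12 a_4 = 4 a_2 = 8  ->  a_4 = 2/3
  x^3: 20 a_5 - 5 a_3 = 0  ->  20 a_5 = 5 a_3 = 5  ->  a_5 = 1/4
Truncated series: y(x) = 2 + 2 x + 2 x^2 + x^3 + (2/3) x^4 + (1/4) x^5 + O(x^6).

a_0 = 2; a_1 = 2; a_2 = 2; a_3 = 1; a_4 = 2/3; a_5 = 1/4


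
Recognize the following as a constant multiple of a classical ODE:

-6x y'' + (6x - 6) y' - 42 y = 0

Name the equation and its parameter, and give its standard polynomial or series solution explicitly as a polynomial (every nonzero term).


All three coefficients share the factor -6; dividing through by -6 gives  x y'' + (1 - x) y' + 7 y = 0.
This matches the Laguerre equation x y'' + (1 - x) y' + n y = 0 with n = 7; the polynomial solution is L_7(x).
With y = sum_k a_k x^k, matching x^k gives (k+1)k a_{k+1} + (k+1) a_{k+1} - k a_k + n a_k = 0, i.e. (k+1)^2 a_{k+1} = (k - n) a_k = (k - 7) a_k. The right side vanishes at k = 7, so the series terminates at degree 7.
Standard normalization L_n(0) = 1 gives a_0 = 1. Work upward with a_{k+1} = (k - 7) a_k / (k+1)^2:
  a_1 = (0 - 7)(1) / 1^2 = -7/1 = -7
  a_2 = (1 - 7)(-7) / 2^2 = 42/4 = 21/2
  a_3 = (2 - 7)(21/2) / 3^2 = (-105/2)/9 = -35/6
  a_4 = (3 - 7)(-35/6) / 4^2 = (70/3)/16 = 35/24
  a_5 = (4 - 7)(35/24) / 5^2 = (-35/8)/25 = -7/40
  a_6 = (5 - 7)(-7/40) / 6^2 = (7/20)/36 = 7/720
  a_7 = (6 - 7)(7/720) / 7^2 = (-7/720)/49 = -1/5040
Hence L_7(x) = -x^7/5040 + 7 x^6/720 - 7 x^5/40 + 35 x^4/24 - 35 x^3/6 + 21 x^2/2 - 7 x + 1.

L_7(x); series = -x^7/5040 + 7 x^6/720 - 7 x^5/40 + 35 x^4/24 - 35 x^3/6 + 21 x^2/2 - 7 x + 1


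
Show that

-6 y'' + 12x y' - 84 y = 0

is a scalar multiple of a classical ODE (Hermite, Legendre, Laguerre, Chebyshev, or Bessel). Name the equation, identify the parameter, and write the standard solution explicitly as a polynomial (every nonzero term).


All three coefficients share the factor -6; dividing through by -6 gives  y'' - 2x y' + 14 y = 0.
This matches the Hermite equation y'' - 2x y' + 2n y = 0 with 2n = 14, so n = 7; the polynomial solution is H_7(x).
With y = sum_k a_k x^k, matching x^k gives (k+2)(k+1) a_{k+2} = 2(k - n) a_k = 2(k - 7) a_k. The right side vanishes at k = 7, so the series with the parity of 7 terminates at degree 7.
Standard normalization: leading coefficient of H_n is 2^n, so a_7 = 2^7 = 128. Work downward with a_k = (k+1)(k+2) a_{k+2} / (2(k - n)):
  a_5 = (6)(7)(128) / (2(5 - 7)) = 5376/(-4) = -1344
  a_3 = (4)(5)(-1344) / (2(3 - 7)) = -26880/(-8) = 3360
  a_1 = (2)(3)(3360) / (2(1 - 7)) = 20160/(-12) = -1680
Hence H_7(x) = 128 x^7 - 1344 x^5 + 3360 x^3 - 1680 x.

H_7(x); series = 128 x^7 - 1344 x^5 + 3360 x^3 - 1680 x


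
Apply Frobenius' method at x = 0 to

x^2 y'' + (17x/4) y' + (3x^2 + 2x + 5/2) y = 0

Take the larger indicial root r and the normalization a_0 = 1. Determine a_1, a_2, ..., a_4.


Write in Frobenius form y'' + (p(x)/x) y' + (q(x)/x^2) y = 0:
  p(x) = 17/4,  q(x) = 3x^2 + 2x + 5/2.
Indicial equation: r(r-1) + (17/4) r + (5/2) = 0 -> roots r_1 = -5/4, r_2 = -2.
Take r = r_1 = -5/4. Let y(x) = x^r sum_{n>=0} a_n x^n with a_0 = 1.
Substitute y = x^r sum a_n x^n and match x^{r+n}. The recurrence is
  D(n) a_n + 2 a_{n-1} + 3 a_{n-2} = 0,  where D(n) = (r+n)(r+n-1) + (17/4)(r+n) + (5/2).
  a_n = [-2 a_{n-1} - 3 a_{n-2}] / D(n).
Since the indicial polynomial factors as (r - r_1)(r - r_2), D(n) = (r_1 + n - r_1)(r_1 + n - r_2) = n(n + 3/4).
Evaluating step by step (a_0 = 1):
  n = 1: D(1) = 1(1 + 3/4) = 7/4; numerator = -2(1) = -2; a_1 = (-2)/(7/4) = -8/7
  n = 2: D(2) = 2(2 + 3/4) = 11/2; numerator = -2(-8/7) - 3(1) = -5/7; a_2 = (-5/7)/(11/2) = -10/77
  n = 3: D(3) = 3(3 + 3/4) = 45/4; numerator = -2(-10/77) - 3(-8/7) = 284/77; a_3 = (284/77)/(45/4) = 1136/3465
  n = 4: D(4) = 4(4 + 3/4) = 19; numerator = -2(1136/3465) - 3(-10/77) = -922/3465; a_4 = (-922/3465)/(19) = -922/65835

r = -5/4; a_0 = 1; a_1 = -8/7; a_2 = -10/77; a_3 = 1136/3465; a_4 = -922/65835


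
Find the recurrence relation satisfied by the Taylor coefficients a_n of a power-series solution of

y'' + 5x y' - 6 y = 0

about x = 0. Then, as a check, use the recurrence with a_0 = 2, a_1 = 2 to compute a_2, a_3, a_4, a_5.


Substitute y = sum_n a_n x^n.
y''(x) has coefficient (n+2)(n+1) a_{n+2} at x^n;
5 x y'(x) has coefficient 5 n a_n at x^n (shift);
-6 y(x) has coefficient -6 a_n at x^n.
Matching x^n: (n+2)(n+1) a_{n+2} + (5n - 6) a_n = 0.
Thus a_{n+2} = (-5n + 6) / ((n+1)(n+2)) * a_n.

Check with a_0 = 2, a_1 = 2 (apply the recurrence for n = 0, 1, 2, 3): a_0 = 2, a_1 = 2, a_2 = 6, a_3 = 1/3, a_4 = -2, a_5 = -3/20.

a_(n+2) = (-5n + 6) / ((n+1)(n+2)) * a_n; check: a_0 = 2, a_1 = 2, a_2 = 6, a_3 = 1/3, a_4 = -2, a_5 = -3/20
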